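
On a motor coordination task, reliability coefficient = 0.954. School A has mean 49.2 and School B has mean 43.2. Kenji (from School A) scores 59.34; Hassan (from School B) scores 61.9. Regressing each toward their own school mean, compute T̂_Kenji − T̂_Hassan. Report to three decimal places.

T̂_Kenji = 0.954(59.34) + 0.046(49.2) = 58.87356
T̂_Hassan = 0.954(61.9) + 0.046(43.2) = 61.03980
Difference = 58.87356 − 61.03980 = -2.16624

-2.166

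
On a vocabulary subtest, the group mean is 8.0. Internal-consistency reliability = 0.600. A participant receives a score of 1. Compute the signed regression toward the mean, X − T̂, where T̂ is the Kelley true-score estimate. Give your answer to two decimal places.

-2.80

T̂ = 0.600(1) + 0.400(8.0) = 0.600 + 3.2000 = 3.8000 → 3.800
X − T̂ = 1 − 3.800 = -2.800 → -2.80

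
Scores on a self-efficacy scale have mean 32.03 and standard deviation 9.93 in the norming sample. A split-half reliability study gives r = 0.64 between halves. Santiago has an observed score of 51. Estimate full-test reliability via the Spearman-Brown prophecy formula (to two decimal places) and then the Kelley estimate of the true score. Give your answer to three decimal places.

Spearman-Brown: ρ = 2r/(1 + r) = 2(0.64)/(1 + 0.64) = 1.280/1.64 = 0.7805 → 0.78
T̂ = 0.78(51) + 0.22(32.03) = 39.78 + 7.0466 = 46.8266 → 46.827

46.827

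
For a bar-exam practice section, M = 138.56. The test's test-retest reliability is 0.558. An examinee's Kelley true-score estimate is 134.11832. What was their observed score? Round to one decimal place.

T̂ = ρX + (1 − ρ)μ  ⇒  X = (T̂ − (1 − ρ)μ) / ρ
X = (134.11832 − 0.442 × 138.56) / 0.558 = (134.11832 − 61.24352) / 0.558 = 72.87480 / 0.558 = 130.600

130.6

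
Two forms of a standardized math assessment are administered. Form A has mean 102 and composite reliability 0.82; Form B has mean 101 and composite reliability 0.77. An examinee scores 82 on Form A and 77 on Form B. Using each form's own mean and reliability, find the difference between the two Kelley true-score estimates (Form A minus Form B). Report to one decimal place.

T̂_A = 0.82(82) + 0.18(102) = 85.600
T̂_B = 0.77(77) + 0.23(101) = 82.520
T̂_A − T̂_B = 3.080

3.1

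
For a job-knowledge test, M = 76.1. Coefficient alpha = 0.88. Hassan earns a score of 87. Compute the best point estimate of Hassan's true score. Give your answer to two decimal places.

85.69

T̂ = 0.88(87) + 0.12(76.1) = 76.56 + 9.132 = 85.692 → 85.69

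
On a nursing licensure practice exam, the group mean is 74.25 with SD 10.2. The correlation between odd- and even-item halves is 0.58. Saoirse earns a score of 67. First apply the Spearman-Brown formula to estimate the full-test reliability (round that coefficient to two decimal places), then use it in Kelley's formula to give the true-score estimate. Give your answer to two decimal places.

Spearman-Brown: ρ = 2r/(1 + r) = 2(0.58)/(1 + 0.58) = 1.160/1.58 = 0.7342 → 0.73
T̂ = ρX + (1 − ρ)μ
  = 0.73 × 67 + 0.27 × 74.25
  = 48.91 + 20.0475
  = 68.957
  ≈ 68.96

68.96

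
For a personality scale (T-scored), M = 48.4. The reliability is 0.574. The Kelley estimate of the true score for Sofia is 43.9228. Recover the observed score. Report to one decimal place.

40.6

T̂ = ρX + (1 − ρ)μ  ⇒  X = (T̂ − (1 − ρ)μ) / ρ
X = (43.9228 − 0.426 × 48.4) / 0.574 = (43.9228 − 20.6184) / 0.574 = 23.3044 / 0.574 = 40.600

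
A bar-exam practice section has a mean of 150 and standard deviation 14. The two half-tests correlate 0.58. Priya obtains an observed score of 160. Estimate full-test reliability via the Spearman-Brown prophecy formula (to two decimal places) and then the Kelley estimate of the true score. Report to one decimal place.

Spearman-Brown: ρ = 2r/(1 + r) = 2(0.58)/(1 + 0.58) = 1.160/1.58 = 0.7342 → 0.73
Regress the observed score toward the mean by the unreliability: T̂ = 0.73·160 + 0.27·150 = 116.80 + 40.50 = 157.30.

157.3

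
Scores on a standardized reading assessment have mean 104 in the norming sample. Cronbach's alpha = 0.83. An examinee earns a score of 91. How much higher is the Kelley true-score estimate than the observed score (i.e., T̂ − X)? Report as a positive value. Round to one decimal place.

2.2

Kelley's formula gives T̂ = 0.83·91 + 0.17·104 = 75.53 + 17.68 = 93.210.
T̂ − X = 93.21 − 91 = 2.21 → 2.2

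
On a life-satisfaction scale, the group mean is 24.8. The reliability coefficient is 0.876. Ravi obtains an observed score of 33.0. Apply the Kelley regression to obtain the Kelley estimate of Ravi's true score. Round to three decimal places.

31.983

Weight the observed score by reliability and the mean by (1 − reliability): T̂ = 0.876·33.0 + 0.124·24.8 = 28.9080 + 3.0752 = 31.9832.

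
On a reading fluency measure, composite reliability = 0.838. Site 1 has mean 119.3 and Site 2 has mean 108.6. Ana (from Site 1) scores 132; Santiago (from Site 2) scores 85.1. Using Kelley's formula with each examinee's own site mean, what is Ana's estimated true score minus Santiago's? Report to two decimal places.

T̂_Ana = 0.838(132) + 0.162(119.3) = 129.9426
T̂_Santiago = 0.838(85.1) + 0.162(108.6) = 88.9070
Difference = 129.9426 − 88.9070 = 41.0356

41.04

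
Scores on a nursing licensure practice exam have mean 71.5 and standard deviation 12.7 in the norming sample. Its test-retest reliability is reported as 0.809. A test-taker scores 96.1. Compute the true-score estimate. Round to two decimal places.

91.40

Regress the observed score toward the mean by the unreliability: T̂ = 0.809·96.1 + 0.191·71.5 = 77.7449 + 13.6565 = 91.401.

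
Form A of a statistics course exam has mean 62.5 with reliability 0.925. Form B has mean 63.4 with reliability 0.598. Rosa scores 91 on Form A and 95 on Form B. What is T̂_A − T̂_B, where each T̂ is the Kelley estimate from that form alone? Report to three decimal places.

6.566

T̂_A = 0.925(91) + 0.075(62.5) = 88.86250
T̂_B = 0.598(95) + 0.402(63.4) = 82.29680
T̂_A − T̂_B = 6.56570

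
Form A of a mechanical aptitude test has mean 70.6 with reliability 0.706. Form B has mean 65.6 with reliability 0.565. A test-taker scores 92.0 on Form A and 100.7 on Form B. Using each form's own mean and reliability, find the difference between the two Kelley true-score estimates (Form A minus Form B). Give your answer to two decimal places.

T̂_A = 0.706(92.0) + 0.294(70.6) = 85.7084
T̂_B = 0.565(100.7) + 0.435(65.6) = 85.4315
T̂_A − T̂_B = 0.2769

0.28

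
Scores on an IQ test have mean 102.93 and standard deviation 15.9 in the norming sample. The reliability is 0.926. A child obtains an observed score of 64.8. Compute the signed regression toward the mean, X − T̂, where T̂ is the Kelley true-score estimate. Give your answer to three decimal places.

-2.822

T̂ = 0.926(64.8) + 0.074(102.93) = 60.0048 + 7.61682 = 67.62162 → 67.6216
X − T̂ = 64.8 − 67.6216 = -2.8216 → -2.822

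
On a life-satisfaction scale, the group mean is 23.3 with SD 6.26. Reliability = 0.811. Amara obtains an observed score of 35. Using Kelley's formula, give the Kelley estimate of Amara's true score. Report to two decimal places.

T̂ = 0.811(35) + 0.189(23.3) = 28.385 + 4.4037 = 32.789 → 32.79

32.79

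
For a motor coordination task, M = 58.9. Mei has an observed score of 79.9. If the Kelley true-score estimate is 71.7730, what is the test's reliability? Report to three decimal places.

T̂ = ρX + (1 − ρ)μ  ⇒  T̂ − μ = ρ(X − μ)
ρ = (T̂ − μ)/(X − μ) = (71.7730 − 58.9) / (79.9 − 58.9) = 12.8730 / 21.0 = 0.61300

0.613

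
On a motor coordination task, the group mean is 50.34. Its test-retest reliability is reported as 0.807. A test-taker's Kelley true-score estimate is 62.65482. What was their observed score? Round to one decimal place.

T̂ = ρX + (1 − ρ)μ  ⇒  X = (T̂ − (1 − ρ)μ) / ρ
X = (62.65482 − 0.193 × 50.34) / 0.807 = (62.65482 − 9.71562) / 0.807 = 52.93920 / 0.807 = 65.600

65.6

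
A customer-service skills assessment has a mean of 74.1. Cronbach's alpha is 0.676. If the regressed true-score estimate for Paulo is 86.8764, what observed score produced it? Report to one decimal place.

T̂ = ρX + (1 − ρ)μ  ⇒  X = (T̂ − (1 − ρ)μ) / ρ
X = (86.8764 − 0.324 × 74.1) / 0.676 = (86.8764 − 24.0084) / 0.676 = 62.8680 / 0.676 = 93.000

93.0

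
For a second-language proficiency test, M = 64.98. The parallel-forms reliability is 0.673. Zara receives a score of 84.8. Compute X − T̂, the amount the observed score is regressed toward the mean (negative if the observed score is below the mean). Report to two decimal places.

T̂ = ρX + (1 − ρ)μ
  = 0.673 × 84.8 + 0.327 × 64.98
  = 57.0704 + 21.24846
  = 78.3189
  ≈ 78.319
X − T̂ = 84.8 − 78.319 = 6.481 → 6.48

6.48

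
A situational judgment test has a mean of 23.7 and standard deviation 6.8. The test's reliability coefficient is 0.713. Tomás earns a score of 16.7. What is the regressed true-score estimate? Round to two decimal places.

Weight the observed score by reliability and the mean by (1 − reliability): T̂ = 0.713·16.7 + 0.287·23.7 = 11.9071 + 6.8019 = 18.709.

18.71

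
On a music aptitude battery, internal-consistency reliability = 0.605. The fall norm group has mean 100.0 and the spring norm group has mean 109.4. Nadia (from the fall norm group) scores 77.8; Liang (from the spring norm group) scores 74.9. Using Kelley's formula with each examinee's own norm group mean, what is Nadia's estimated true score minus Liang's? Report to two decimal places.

T̂_Nadia = 0.605(77.8) + 0.395(100.0) = 86.5690
T̂_Liang = 0.605(74.9) + 0.395(109.4) = 88.5275
Difference = 86.5690 − 88.5275 = -1.9585

-1.96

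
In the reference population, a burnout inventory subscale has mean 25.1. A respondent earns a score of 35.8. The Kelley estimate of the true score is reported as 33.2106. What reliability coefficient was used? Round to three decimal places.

T̂ = ρX + (1 − ρ)μ  ⇒  T̂ − μ = ρ(X − μ)
ρ = (T̂ − μ)/(X − μ) = (33.2106 − 25.1) / (35.8 − 25.1) = 8.1106 / 10.7 = 0.75800

0.758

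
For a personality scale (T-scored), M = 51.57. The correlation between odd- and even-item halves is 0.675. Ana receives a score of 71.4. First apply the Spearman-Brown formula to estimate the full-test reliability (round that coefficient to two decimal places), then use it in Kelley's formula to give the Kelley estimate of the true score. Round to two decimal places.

Spearman-Brown: ρ = 2r/(1 + r) = 2(0.675)/(1 + 0.675) = 1.3500/1.675 = 0.8060 → 0.81
T̂ = ρX + (1 − ρ)μ
  = 0.81 × 71.4 + 0.19 × 51.57
  = 57.834 + 9.7983
  = 67.632
  ≈ 67.63

67.63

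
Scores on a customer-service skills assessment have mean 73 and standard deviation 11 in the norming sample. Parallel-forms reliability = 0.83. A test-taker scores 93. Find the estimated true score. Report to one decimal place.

89.6

T̂ = ρX + (1 − ρ)μ
  = 0.83 × 93 + 0.17 × 73
  = 77.19 + 12.41
  = 89.60
  ≈ 89.6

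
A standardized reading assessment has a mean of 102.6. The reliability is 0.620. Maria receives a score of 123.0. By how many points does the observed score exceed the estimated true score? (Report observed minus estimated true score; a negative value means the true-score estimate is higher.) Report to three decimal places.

7.752

T̂ = 0.620(123.0) + 0.380(102.6) = 76.2600 + 38.9880 = 115.24800 → 115.2480
X − T̂ = 123.0 − 115.2480 = 7.7520 → 7.752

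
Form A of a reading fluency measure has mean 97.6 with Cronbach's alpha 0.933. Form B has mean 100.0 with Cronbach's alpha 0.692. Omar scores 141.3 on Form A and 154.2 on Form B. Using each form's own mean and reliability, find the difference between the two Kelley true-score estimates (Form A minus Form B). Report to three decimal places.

0.866

T̂_A = 0.933(141.3) + 0.067(97.6) = 138.37210
T̂_B = 0.692(154.2) + 0.308(100.0) = 137.50640
T̂_A − T̂_B = 0.86570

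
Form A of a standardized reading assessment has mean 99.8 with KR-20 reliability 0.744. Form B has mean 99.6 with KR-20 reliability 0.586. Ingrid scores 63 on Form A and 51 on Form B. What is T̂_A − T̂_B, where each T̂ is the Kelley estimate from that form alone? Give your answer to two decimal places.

T̂_A = 0.744(63) + 0.256(99.8) = 72.4208
T̂_B = 0.586(51) + 0.414(99.6) = 71.1204
T̂_A − T̂_B = 1.3004

1.30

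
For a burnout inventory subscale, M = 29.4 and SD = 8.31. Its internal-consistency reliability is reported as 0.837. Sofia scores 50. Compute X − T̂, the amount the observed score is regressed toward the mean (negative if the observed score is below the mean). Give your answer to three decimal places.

Regress the observed score toward the mean by the unreliability: T̂ = 0.837·50 + 0.163·29.4 = 41.850 + 4.7922 = 46.64220.
X − T̂ = 50 − 46.6422 = 3.3578 → 3.358

3.358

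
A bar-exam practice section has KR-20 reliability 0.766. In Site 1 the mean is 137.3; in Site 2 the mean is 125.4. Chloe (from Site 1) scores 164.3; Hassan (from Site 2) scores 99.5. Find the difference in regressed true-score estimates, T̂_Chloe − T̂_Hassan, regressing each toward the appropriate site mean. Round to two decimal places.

T̂_Chloe = 0.766(164.3) + 0.234(137.3) = 157.9820
T̂_Hassan = 0.766(99.5) + 0.234(125.4) = 105.5606
Difference = 157.9820 − 105.5606 = 52.4214

52.42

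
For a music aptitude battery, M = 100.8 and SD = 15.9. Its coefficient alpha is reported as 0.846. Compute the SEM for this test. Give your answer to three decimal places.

6.240

SEM = SD · √(1 − ρ) = 15.9 × √0.154 = 15.9 × 0.3924 = 6.2396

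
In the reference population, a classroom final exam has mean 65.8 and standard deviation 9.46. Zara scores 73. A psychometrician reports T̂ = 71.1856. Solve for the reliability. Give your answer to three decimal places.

0.748

T̂ = ρX + (1 − ρ)μ  ⇒  T̂ − μ = ρ(X − μ)
ρ = (T̂ − μ)/(X − μ) = (71.1856 − 65.8) / (73 − 65.8) = 5.3856 / 7.2 = 0.74800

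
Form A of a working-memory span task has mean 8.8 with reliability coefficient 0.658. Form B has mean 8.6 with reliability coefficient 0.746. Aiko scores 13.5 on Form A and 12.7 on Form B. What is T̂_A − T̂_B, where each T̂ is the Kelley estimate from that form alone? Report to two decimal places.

0.23

T̂_A = 0.658(13.5) + 0.342(8.8) = 11.8926
T̂_B = 0.746(12.7) + 0.254(8.6) = 11.6586
T̂_A − T̂_B = 0.2340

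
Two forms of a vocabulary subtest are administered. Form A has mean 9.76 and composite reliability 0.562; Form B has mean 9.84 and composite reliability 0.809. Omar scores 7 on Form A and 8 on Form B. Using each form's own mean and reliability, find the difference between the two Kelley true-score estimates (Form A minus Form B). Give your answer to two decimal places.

T̂_A = 0.562(7) + 0.438(9.76) = 8.2089
T̂_B = 0.809(8) + 0.191(9.84) = 8.3514
T̂_A − T̂_B = -0.1426

-0.14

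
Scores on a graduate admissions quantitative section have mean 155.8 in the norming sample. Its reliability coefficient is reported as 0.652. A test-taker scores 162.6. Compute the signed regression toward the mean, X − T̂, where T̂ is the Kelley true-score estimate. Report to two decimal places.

2.37

Weight the observed score by reliability and the mean by (1 − reliability): T̂ = 0.652·162.6 + 0.348·155.8 = 106.0152 + 54.2184 = 160.2336.
X − T̂ = 162.6 − 160.234 = 2.366 → 2.37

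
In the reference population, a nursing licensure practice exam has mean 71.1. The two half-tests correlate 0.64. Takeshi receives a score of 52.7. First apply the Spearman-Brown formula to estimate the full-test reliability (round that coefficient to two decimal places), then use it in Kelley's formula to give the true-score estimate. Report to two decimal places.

Spearman-Brown: ρ = 2r/(1 + r) = 2(0.64)/(1 + 0.64) = 1.280/1.64 = 0.7805 → 0.78
Regress the observed score toward the mean by the unreliability: T̂ = 0.78·52.7 + 0.22·71.1 = 41.106 + 15.642 = 56.748.

56.75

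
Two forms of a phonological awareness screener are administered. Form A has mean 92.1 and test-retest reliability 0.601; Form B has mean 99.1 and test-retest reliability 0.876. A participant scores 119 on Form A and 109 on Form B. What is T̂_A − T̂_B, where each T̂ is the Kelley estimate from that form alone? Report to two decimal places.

T̂_A = 0.601(119) + 0.399(92.1) = 108.2669
T̂_B = 0.876(109) + 0.124(99.1) = 107.7724
T̂_A − T̂_B = 0.4945

0.49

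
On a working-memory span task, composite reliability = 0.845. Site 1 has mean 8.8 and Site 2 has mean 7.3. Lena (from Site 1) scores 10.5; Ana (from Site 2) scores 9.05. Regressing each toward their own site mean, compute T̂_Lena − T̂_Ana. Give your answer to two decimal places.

1.46

T̂_Lena = 0.845(10.5) + 0.155(8.8) = 10.2365
T̂_Ana = 0.845(9.05) + 0.155(7.3) = 8.7788
Difference = 10.2365 − 8.7788 = 1.4578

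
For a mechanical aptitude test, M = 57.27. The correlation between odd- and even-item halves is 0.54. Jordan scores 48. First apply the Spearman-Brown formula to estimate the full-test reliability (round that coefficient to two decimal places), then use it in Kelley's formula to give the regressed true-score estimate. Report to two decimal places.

Spearman-Brown: ρ = 2r/(1 + r) = 2(0.54)/(1 + 0.54) = 1.080/1.54 = 0.7013 → 0.70
Kelley's formula gives T̂ = 0.70·48 + 0.30·57.27 = 33.60 + 17.1810 = 50.781.

50.78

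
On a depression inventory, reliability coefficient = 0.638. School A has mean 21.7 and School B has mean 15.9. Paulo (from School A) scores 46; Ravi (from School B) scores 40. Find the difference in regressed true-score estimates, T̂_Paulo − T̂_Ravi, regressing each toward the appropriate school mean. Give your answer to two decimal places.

5.93

T̂_Paulo = 0.638(46) + 0.362(21.7) = 37.2034
T̂_Ravi = 0.638(40) + 0.362(15.9) = 31.2758
Difference = 37.2034 − 31.2758 = 5.9276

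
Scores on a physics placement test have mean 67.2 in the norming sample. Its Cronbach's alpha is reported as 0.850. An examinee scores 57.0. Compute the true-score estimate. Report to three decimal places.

T̂ = 0.850(57.0) + 0.150(67.2) = 48.4500 + 10.0800 = 58.5300 → 58.530

58.530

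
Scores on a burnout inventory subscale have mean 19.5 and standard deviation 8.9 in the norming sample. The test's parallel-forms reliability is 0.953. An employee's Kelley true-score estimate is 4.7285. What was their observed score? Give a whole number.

4

T̂ = ρX + (1 − ρ)μ  ⇒  X = (T̂ − (1 − ρ)μ) / ρ
X = (4.7285 − 0.047 × 19.5) / 0.953 = (4.7285 − 0.9165) / 0.953 = 3.8120 / 0.953 = 4.00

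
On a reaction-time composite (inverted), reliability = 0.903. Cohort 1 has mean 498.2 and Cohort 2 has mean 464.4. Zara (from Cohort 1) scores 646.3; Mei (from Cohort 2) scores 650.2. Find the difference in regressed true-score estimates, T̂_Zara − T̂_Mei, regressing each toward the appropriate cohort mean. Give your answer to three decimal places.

-0.243

T̂_Zara = 0.903(646.3) + 0.097(498.2) = 631.93430
T̂_Mei = 0.903(650.2) + 0.097(464.4) = 632.17740
Difference = 631.93430 − 632.17740 = -0.24310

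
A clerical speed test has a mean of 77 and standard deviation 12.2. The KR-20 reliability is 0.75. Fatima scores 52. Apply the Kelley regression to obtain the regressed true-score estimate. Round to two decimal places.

T̂ = 0.75(52) + 0.25(77) = 39.00 + 19.25 = 58.250 → 58.25

58.25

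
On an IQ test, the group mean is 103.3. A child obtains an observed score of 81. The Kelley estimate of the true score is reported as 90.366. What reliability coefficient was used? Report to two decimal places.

0.58

T̂ = ρX + (1 − ρ)μ  ⇒  T̂ − μ = ρ(X − μ)
ρ = (T̂ − μ)/(X − μ) = (90.366 − 103.3) / (81 − 103.3) = -12.934 / -22.3 = 0.5800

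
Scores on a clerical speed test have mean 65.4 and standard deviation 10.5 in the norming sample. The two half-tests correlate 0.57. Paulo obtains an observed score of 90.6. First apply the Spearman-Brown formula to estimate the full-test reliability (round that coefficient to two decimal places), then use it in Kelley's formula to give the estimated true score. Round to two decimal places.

Spearman-Brown: ρ = 2r/(1 + r) = 2(0.57)/(1 + 0.57) = 1.140/1.57 = 0.7261 → 0.73
T̂ = ρX + (1 − ρ)μ
  = 0.73 × 90.6 + 0.27 × 65.4
  = 66.138 + 17.658
  = 83.796
  ≈ 83.80

83.80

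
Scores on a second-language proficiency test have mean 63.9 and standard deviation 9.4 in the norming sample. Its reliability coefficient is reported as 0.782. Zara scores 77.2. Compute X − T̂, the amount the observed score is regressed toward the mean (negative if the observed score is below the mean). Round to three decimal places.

T̂ = ρX + (1 − ρ)μ
  = 0.782 × 77.2 + 0.218 × 63.9
  = 60.3704 + 13.9302
  = 74.30060
  ≈ 74.3006
X − T̂ = 77.2 − 74.3006 = 2.8994 → 2.899

2.899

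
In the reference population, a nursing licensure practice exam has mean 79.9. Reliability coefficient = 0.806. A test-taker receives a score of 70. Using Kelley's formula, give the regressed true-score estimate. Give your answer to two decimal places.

T̂ = 0.806(70) + 0.194(79.9) = 56.420 + 15.5006 = 71.921 → 71.92

71.92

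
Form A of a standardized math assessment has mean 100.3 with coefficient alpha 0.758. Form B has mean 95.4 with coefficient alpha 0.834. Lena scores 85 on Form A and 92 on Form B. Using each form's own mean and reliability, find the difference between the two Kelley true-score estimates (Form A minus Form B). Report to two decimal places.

-3.86

T̂_A = 0.758(85) + 0.242(100.3) = 88.7026
T̂_B = 0.834(92) + 0.166(95.4) = 92.5644
T̂_A − T̂_B = -3.8618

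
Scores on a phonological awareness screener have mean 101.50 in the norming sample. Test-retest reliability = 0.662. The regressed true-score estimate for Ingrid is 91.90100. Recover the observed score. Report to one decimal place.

T̂ = ρX + (1 − ρ)μ  ⇒  X = (T̂ − (1 − ρ)μ) / ρ
X = (91.90100 − 0.338 × 101.50) / 0.662 = (91.90100 − 34.30700) / 0.662 = 57.59400 / 0.662 = 87.000

87.0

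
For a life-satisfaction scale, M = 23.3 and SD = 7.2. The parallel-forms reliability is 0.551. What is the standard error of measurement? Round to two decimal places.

4.82

SEM = SD · √(1 − ρ) = 7.2 × √0.449 = 7.2 × 0.6701 = 4.825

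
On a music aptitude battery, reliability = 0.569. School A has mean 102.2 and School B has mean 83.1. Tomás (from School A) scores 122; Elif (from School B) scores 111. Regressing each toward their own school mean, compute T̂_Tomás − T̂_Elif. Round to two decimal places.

14.49

T̂_Tomás = 0.569(122) + 0.431(102.2) = 113.4662
T̂_Elif = 0.569(111) + 0.431(83.1) = 98.9751
Difference = 113.4662 − 98.9751 = 14.4911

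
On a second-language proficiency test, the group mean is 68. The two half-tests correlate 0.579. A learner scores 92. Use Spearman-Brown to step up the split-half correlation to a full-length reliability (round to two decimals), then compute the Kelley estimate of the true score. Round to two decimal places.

85.52

Spearman-Brown: ρ = 2r/(1 + r) = 2(0.579)/(1 + 0.579) = 1.1580/1.579 = 0.7334 → 0.73
T̂ = ρX + (1 − ρ)μ
  = 0.73 × 92 + 0.27 × 68
  = 67.16 + 18.36
  = 85.520
  ≈ 85.52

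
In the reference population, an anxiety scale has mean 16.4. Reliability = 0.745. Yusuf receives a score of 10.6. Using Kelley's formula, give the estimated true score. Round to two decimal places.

12.08

T̂ = 0.745(10.6) + 0.255(16.4) = 7.8970 + 4.1820 = 12.079 → 12.08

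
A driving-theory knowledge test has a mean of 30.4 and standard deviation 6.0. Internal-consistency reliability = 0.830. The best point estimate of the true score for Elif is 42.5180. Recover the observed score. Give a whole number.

45

T̂ = ρX + (1 − ρ)μ  ⇒  X = (T̂ − (1 − ρ)μ) / ρ
X = (42.5180 − 0.170 × 30.4) / 0.830 = (42.5180 − 5.1680) / 0.830 = 37.3500 / 0.830 = 45.00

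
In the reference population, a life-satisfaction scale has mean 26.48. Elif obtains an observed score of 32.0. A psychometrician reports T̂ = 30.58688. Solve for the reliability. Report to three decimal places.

0.744

T̂ = ρX + (1 − ρ)μ  ⇒  T̂ − μ = ρ(X − μ)
ρ = (T̂ − μ)/(X − μ) = (30.58688 − 26.48) / (32.0 − 26.48) = 4.10688 / 5.52 = 0.74400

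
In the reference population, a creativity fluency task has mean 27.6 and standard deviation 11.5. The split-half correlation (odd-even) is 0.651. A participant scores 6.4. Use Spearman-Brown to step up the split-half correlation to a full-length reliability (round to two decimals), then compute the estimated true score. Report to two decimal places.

Spearman-Brown: ρ = 2r/(1 + r) = 2(0.651)/(1 + 0.651) = 1.3020/1.651 = 0.7886 → 0.79
Regress the observed score toward the mean by the unreliability: T̂ = 0.79·6.4 + 0.21·27.6 = 5.056 + 5.796 = 10.852.

10.85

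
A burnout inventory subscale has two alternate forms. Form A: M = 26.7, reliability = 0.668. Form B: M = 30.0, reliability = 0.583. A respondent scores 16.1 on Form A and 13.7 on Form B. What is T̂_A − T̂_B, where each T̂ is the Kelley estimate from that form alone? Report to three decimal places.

T̂_A = 0.668(16.1) + 0.332(26.7) = 19.61920
T̂_B = 0.583(13.7) + 0.417(30.0) = 20.49710
T̂_A − T̂_B = -0.87790

-0.878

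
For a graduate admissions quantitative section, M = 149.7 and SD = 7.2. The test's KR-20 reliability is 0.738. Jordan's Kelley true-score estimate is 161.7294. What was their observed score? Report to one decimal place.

166.0

T̂ = ρX + (1 − ρ)μ  ⇒  X = (T̂ − (1 − ρ)μ) / ρ
X = (161.7294 − 0.262 × 149.7) / 0.738 = (161.7294 − 39.2214) / 0.738 = 122.5080 / 0.738 = 166.000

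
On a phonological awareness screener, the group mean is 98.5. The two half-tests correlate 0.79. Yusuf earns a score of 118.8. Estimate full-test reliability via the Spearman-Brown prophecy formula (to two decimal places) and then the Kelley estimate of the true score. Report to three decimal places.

116.364

Spearman-Brown: ρ = 2r/(1 + r) = 2(0.79)/(1 + 0.79) = 1.580/1.79 = 0.8827 → 0.88
T̂ = 0.88(118.8) + 0.12(98.5) = 104.544 + 11.820 = 116.3640 → 116.364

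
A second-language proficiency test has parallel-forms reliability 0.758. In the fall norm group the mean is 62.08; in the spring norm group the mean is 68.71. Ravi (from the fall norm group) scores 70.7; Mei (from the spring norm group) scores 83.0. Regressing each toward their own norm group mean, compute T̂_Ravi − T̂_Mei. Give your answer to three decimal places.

T̂_Ravi = 0.758(70.7) + 0.242(62.08) = 68.61396
T̂_Mei = 0.758(83.0) + 0.242(68.71) = 79.54182
Difference = 68.61396 − 79.54182 = -10.92786

-10.928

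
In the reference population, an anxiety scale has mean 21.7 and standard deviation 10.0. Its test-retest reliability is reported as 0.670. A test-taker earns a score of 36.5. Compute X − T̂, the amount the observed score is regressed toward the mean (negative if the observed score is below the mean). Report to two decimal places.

4.88

Kelley's formula gives T̂ = 0.670·36.5 + 0.330·21.7 = 24.4550 + 7.1610 = 31.6160.
X − T̂ = 36.5 − 31.616 = 4.884 → 4.88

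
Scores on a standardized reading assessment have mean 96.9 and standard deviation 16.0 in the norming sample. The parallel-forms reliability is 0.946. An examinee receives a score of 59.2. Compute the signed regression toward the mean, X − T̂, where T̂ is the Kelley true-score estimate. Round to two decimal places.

-2.04

Kelley's formula gives T̂ = 0.946·59.2 + 0.054·96.9 = 56.0032 + 5.2326 = 61.2358.
X − T̂ = 59.2 − 61.236 = -2.036 → -2.04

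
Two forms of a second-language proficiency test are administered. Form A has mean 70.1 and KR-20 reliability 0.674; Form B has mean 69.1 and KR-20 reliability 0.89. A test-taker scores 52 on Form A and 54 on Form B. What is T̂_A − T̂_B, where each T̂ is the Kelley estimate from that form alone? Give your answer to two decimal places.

T̂_A = 0.674(52) + 0.326(70.1) = 57.9006
T̂_B = 0.89(54) + 0.11(69.1) = 55.6610
T̂_A − T̂_B = 2.2396

2.24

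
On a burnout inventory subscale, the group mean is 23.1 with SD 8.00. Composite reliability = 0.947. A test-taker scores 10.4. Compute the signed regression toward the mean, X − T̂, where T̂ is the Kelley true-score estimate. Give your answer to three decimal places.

Kelley's formula gives T̂ = 0.947·10.4 + 0.053·23.1 = 9.8488 + 1.2243 = 11.07310.
X − T̂ = 10.4 − 11.0731 = -0.6731 → -0.673

-0.673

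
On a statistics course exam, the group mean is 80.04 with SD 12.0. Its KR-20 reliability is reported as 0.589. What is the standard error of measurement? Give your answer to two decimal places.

7.69

SEM = SD · √(1 − ρ) = 12.0 × √0.411 = 12.0 × 0.6411 = 7.693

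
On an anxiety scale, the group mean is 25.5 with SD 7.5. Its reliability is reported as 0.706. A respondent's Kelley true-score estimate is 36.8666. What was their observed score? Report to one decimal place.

T̂ = ρX + (1 − ρ)μ  ⇒  X = (T̂ − (1 − ρ)μ) / ρ
X = (36.8666 − 0.294 × 25.5) / 0.706 = (36.8666 − 7.4970) / 0.706 = 29.3696 / 0.706 = 41.600

41.6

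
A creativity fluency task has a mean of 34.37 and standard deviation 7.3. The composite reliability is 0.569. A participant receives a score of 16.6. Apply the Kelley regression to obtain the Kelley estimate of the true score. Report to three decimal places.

24.259

T̂ = ρX + (1 − ρ)μ
  = 0.569 × 16.6 + 0.431 × 34.37
  = 9.4454 + 14.81347
  = 24.2589
  ≈ 24.259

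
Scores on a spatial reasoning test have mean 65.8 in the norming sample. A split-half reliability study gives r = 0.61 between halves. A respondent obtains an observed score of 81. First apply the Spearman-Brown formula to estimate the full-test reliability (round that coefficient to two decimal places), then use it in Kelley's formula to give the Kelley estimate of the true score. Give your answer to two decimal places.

Spearman-Brown: ρ = 2r/(1 + r) = 2(0.61)/(1 + 0.61) = 1.220/1.61 = 0.7578 → 0.76
T̂ = 0.76(81) + 0.24(65.8) = 61.56 + 15.792 = 77.352 → 77.35

77.35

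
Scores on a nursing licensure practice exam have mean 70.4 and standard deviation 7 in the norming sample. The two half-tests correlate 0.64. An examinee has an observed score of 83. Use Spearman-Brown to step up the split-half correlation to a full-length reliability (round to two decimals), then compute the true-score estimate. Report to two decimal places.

Spearman-Brown: ρ = 2r/(1 + r) = 2(0.64)/(1 + 0.64) = 1.280/1.64 = 0.7805 → 0.78
T̂ = 0.78(83) + 0.22(70.4) = 64.74 + 15.488 = 80.228 → 80.23

80.23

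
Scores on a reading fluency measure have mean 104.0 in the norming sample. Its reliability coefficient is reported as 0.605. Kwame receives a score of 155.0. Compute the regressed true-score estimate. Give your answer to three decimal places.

134.855

Regress the observed score toward the mean by the unreliability: T̂ = 0.605·155.0 + 0.395·104.0 = 93.7750 + 41.0800 = 134.8550.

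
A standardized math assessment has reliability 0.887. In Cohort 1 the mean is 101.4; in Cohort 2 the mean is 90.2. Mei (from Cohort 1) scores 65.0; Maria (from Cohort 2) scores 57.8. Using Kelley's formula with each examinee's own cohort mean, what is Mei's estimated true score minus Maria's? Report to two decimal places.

T̂_Mei = 0.887(65.0) + 0.113(101.4) = 69.1132
T̂_Maria = 0.887(57.8) + 0.113(90.2) = 61.4612
Difference = 69.1132 − 61.4612 = 7.6520

7.65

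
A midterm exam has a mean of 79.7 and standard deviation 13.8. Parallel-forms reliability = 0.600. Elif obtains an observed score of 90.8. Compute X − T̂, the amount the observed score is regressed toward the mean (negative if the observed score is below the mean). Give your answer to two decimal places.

4.44

T̂ = ρX + (1 − ρ)μ
  = 0.600 × 90.8 + 0.400 × 79.7
  = 54.4800 + 31.8800
  = 86.3600
  ≈ 86.360
X − T̂ = 90.8 − 86.360 = 4.440 → 4.44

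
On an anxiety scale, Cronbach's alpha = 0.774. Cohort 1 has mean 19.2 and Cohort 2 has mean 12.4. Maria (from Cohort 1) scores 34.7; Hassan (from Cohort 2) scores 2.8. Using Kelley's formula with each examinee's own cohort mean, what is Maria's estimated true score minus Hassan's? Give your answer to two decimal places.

T̂_Maria = 0.774(34.7) + 0.226(19.2) = 31.1970
T̂_Hassan = 0.774(2.8) + 0.226(12.4) = 4.9696
Difference = 31.1970 − 4.9696 = 26.2274

26.23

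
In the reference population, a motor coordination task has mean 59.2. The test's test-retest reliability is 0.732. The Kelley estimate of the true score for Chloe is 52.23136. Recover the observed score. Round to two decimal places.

T̂ = ρX + (1 − ρ)μ  ⇒  X = (T̂ − (1 − ρ)μ) / ρ
X = (52.23136 − 0.268 × 59.2) / 0.732 = (52.23136 − 15.8656) / 0.732 = 36.36576 / 0.732 = 49.6800

49.68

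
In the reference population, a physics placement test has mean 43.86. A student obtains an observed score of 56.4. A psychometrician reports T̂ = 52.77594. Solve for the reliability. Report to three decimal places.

T̂ = ρX + (1 − ρ)μ  ⇒  T̂ − μ = ρ(X − μ)
ρ = (T̂ − μ)/(X − μ) = (52.77594 − 43.86) / (56.4 − 43.86) = 8.91594 / 12.54 = 0.71100

0.711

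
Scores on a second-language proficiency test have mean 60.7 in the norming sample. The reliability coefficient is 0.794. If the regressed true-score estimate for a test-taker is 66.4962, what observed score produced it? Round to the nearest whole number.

T̂ = ρX + (1 − ρ)μ  ⇒  X = (T̂ − (1 − ρ)μ) / ρ
X = (66.4962 − 0.206 × 60.7) / 0.794 = (66.4962 − 12.5042) / 0.794 = 53.9920 / 0.794 = 68.00

68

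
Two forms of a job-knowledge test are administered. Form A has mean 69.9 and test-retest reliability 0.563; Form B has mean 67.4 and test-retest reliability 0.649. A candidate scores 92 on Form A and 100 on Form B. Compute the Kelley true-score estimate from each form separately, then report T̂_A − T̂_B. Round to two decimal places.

-6.22

T̂_A = 0.563(92) + 0.437(69.9) = 82.3423
T̂_B = 0.649(100) + 0.351(67.4) = 88.5574
T̂_A − T̂_B = -6.2151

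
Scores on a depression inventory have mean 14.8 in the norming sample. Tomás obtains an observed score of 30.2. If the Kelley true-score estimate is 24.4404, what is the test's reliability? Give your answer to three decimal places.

T̂ = ρX + (1 − ρ)μ  ⇒  T̂ − μ = ρ(X − μ)
ρ = (T̂ − μ)/(X − μ) = (24.4404 − 14.8) / (30.2 − 14.8) = 9.6404 / 15.4 = 0.62600

0.626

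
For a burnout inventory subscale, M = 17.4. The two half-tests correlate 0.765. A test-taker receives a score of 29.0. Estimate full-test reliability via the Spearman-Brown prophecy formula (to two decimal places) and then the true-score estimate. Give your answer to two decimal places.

27.49

Spearman-Brown: ρ = 2r/(1 + r) = 2(0.765)/(1 + 0.765) = 1.5300/1.765 = 0.8669 → 0.87
T̂ = ρX + (1 − ρ)μ
  = 0.87 × 29.0 + 0.13 × 17.4
  = 25.230 + 2.262
  = 27.492
  ≈ 27.49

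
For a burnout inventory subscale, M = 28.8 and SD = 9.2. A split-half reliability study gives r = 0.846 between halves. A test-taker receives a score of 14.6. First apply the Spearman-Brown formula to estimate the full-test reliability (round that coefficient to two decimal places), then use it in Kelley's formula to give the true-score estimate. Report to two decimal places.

15.74

Spearman-Brown: ρ = 2r/(1 + r) = 2(0.846)/(1 + 0.846) = 1.6920/1.846 = 0.9166 → 0.92
T̂ = 0.92(14.6) + 0.08(28.8) = 13.432 + 2.304 = 15.736 → 15.74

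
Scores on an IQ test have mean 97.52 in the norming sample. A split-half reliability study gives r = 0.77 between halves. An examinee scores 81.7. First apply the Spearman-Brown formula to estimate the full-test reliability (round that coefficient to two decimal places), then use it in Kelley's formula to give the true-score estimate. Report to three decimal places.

83.757

Spearman-Brown: ρ = 2r/(1 + r) = 2(0.77)/(1 + 0.77) = 1.540/1.77 = 0.8701 → 0.87
Kelley's formula gives T̂ = 0.87·81.7 + 0.13·97.52 = 71.079 + 12.6776 = 83.7566.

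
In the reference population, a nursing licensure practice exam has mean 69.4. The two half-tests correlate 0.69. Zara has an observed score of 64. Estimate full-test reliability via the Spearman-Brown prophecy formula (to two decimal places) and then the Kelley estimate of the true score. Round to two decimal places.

64.97

Spearman-Brown: ρ = 2r/(1 + r) = 2(0.69)/(1 + 0.69) = 1.380/1.69 = 0.8166 → 0.82
T̂ = ρX + (1 − ρ)μ
  = 0.82 × 64 + 0.18 × 69.4
  = 52.48 + 12.492
  = 64.972
  ≈ 64.97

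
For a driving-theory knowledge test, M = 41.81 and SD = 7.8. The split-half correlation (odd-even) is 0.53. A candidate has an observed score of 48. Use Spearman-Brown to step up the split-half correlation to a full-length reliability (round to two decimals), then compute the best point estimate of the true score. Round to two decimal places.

Spearman-Brown: ρ = 2r/(1 + r) = 2(0.53)/(1 + 0.53) = 1.060/1.53 = 0.6928 → 0.69
T̂ = 0.69(48) + 0.31(41.81) = 33.12 + 12.9611 = 46.081 → 46.08

46.08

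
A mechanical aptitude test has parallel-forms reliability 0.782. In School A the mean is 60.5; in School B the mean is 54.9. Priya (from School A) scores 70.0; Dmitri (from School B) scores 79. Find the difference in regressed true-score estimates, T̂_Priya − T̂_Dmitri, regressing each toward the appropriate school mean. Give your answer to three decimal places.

T̂_Priya = 0.782(70.0) + 0.218(60.5) = 67.92900
T̂_Dmitri = 0.782(79) + 0.218(54.9) = 73.74620
Difference = 67.92900 − 73.74620 = -5.81720

-5.817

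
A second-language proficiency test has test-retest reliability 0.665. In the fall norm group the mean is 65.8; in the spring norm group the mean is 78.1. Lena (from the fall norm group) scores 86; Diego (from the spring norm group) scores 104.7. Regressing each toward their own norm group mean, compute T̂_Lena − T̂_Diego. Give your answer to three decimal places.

T̂_Lena = 0.665(86) + 0.335(65.8) = 79.23300
T̂_Diego = 0.665(104.7) + 0.335(78.1) = 95.78900
Difference = 79.23300 − 95.78900 = -16.55600

-16.556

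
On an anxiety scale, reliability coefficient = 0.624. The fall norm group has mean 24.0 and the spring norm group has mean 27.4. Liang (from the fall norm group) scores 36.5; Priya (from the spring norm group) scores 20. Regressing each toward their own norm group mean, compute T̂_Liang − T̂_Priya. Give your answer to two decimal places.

9.02

T̂_Liang = 0.624(36.5) + 0.376(24.0) = 31.8000
T̂_Priya = 0.624(20) + 0.376(27.4) = 22.7824
Difference = 31.8000 − 22.7824 = 9.0176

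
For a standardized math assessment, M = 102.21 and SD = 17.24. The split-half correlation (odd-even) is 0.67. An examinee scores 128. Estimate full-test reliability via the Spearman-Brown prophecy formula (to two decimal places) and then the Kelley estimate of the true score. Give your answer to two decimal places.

Spearman-Brown: ρ = 2r/(1 + r) = 2(0.67)/(1 + 0.67) = 1.340/1.67 = 0.8024 → 0.80
Kelley's formula gives T̂ = 0.80·128 + 0.20·102.21 = 102.40 + 20.4420 = 122.842.

122.84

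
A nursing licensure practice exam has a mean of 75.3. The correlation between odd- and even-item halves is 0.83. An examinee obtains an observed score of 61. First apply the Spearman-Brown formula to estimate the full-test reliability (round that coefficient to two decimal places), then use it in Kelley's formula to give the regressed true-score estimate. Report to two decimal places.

Spearman-Brown: ρ = 2r/(1 + r) = 2(0.83)/(1 + 0.83) = 1.660/1.83 = 0.9071 → 0.91
T̂ = ρX + (1 − ρ)μ
  = 0.91 × 61 + 0.09 × 75.3
  = 55.51 + 6.777
  = 62.287
  ≈ 62.29

62.29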